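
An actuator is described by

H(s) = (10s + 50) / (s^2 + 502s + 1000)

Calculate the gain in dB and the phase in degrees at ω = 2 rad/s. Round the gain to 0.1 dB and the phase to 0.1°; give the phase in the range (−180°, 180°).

Substitute s = j2:
Numerator: 10(j2) + 50 = 50 + j20
Denominator: (j2)^2 + 502(j2) + 1000 = 996 + j1004
|N| = √(50² + 20²) ≈ 53.852, ∠N ≈ 21.80°
|D| = √(996² + 1004²) ≈ 1414.2, ∠D ≈ 45.23°
|H| = 53.852 / 1414.2 ≈ 0.038079
Gain = 20 log₁₀(0.038079) ≈ -28.39 dB
∠H = 21.80° − 45.23° = -23.43°

-28.4 dB, -23.4°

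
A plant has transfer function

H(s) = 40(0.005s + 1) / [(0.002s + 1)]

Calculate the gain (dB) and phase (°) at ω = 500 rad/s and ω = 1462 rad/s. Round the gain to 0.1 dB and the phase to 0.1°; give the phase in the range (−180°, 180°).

ω = 500: 37.6 dB, 23.2°; ω = 1462: 39.6 dB, 11.1°

At ω = 500 rad/s:
zero (1 + j500·0.005) = 1 + j2.5 → |·| ≈ 2.6926, ∠ ≈ 68.20°
pole (1 + j500·0.002) = 1 + j1 → |·| ≈ 1.4142, ∠ ≈ 45.00°
|H| = 40 · 2.6926 / (1.4142) ≈ 76.159
Gain = 20 log₁₀(76.159) ≈ 37.63 dB
∠H = (68.20°) − (45.00°) = 23.20°

At ω = 1462 rad/s:
zero (1 + j1462·0.005) = 1 + j7.31 → |·| ≈ 7.3781, ∠ ≈ 82.21°
pole (1 + j1462·0.002) = 1 + j2.924 → |·| ≈ 3.0903, ∠ ≈ 71.12°
|H| = 40 · 7.3781 / (3.0903) ≈ 95.5
Gain = 20 log₁₀(95.5) ≈ 39.60 dB
∠H = (82.21°) − (71.12°) = 11.09°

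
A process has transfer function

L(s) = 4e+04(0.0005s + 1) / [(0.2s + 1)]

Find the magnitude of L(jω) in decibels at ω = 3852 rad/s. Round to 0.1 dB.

41.0 dB

At ω = 3852 rad/s:
zero (1 + j3852·0.0005) = 1 + j1.926 → |·| ≈ 2.1701, ∠ ≈ 62.56°
pole (1 + j3852·0.2) = 1 + j770.4 → |·| ≈ 770.4, ∠ ≈ 89.93°
|L| = 4e+04 · 2.1701 / (770.4) ≈ 112.67
Gain = 20 log₁₀(112.67) ≈ 41.04 dB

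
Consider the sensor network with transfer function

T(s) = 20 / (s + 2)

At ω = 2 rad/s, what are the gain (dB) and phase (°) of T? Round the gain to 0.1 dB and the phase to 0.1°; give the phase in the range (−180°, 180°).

At s = jω = j2:
pole (s+2): 2 + j2 → |·| = √(2²+2²) = √8 ≈ 2.8284, ∠ = arctan(2/2) ≈ 45.00°
|T| = 20 / 2.8284 ≈ 7.0711
Gain = 20 log₁₀(7.0711) ≈ 16.99 dB
∠T = 0.00° − 45.00° = -45.00°

17.0 dB, -45.0°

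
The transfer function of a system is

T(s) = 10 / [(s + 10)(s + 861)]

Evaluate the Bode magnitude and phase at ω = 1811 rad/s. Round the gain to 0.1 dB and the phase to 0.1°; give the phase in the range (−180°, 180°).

At s = jω = j1811:
pole (s+10): 10 + j1811 → |·| = √(10²+1811²) = √3279821 ≈ 1811, ∠ = arctan(1811/10) ≈ 89.68°
pole (s+861): 861 + j1811 → |·| = √(861²+1811²) = √4021042 ≈ 2005.3, ∠ = arctan(1811/861) ≈ 64.57°
|T| = 10 / 3.6316e+06 ≈ 2.7536e-06
Gain = 20 log₁₀(2.7536e-06) ≈ -111.20 dB
∠T = 0.00° − 154.25° = -154.25°

-111.2 dB, -154.3°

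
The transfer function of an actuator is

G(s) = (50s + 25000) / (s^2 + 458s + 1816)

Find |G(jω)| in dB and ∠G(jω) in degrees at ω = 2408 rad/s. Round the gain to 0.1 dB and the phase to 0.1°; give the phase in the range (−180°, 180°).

-33.6 dB, -91.0°

Substitute s = j2408:
Numerator: 50(j2408) + 25000 = 25000 + j120400
Denominator: (j2408)^2 + 458(j2408) + 1816 = -5796648 + j1102864
|N| = √(25000² + 120400²) ≈ 1.2297e+05, ∠N ≈ 78.27°
|D| = √(5796648² + 1102864²) ≈ 5.9006e+06, ∠D ≈ 169.23°
|G| = 1.2297e+05 / 5.9006e+06 ≈ 0.02084
Gain = 20 log₁₀(0.02084) ≈ -33.62 dB
∠G = 78.27° − 169.23° = -90.96°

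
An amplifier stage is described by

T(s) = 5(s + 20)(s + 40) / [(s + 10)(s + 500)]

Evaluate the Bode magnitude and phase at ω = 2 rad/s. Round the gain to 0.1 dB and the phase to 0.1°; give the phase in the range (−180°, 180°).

At s = jω = j2:
zero (s+20): 20 + j2 → |·| = √(20²+2²) = √404 ≈ 20.1, ∠ = arctan(2/20) ≈ 5.71°
zero (s+40): 40 + j2 → |·| = √(40²+2²) = √1604 ≈ 40.05, ∠ = arctan(2/40) ≈ 2.86°
pole (s+10): 10 + j2 → |·| = √(10²+2²) = √104 ≈ 10.198, ∠ = arctan(2/10) ≈ 11.31°
pole (s+500): 500 + j2 → |·| = √(500²+2²) = √250004 ≈ 500, ∠ = arctan(2/500) ≈ 0.23°
|T| = 5 · 805 / 5099 ≈ 0.78937
Gain = 20 log₁₀(0.78937) ≈ -2.05 dB
∠T = 8.57° − 11.54° = -2.97°

-2.1 dB, -3.0°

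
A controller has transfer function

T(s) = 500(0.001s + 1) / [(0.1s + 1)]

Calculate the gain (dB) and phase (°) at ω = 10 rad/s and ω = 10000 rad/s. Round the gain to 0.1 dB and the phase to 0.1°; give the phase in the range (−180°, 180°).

At ω = 10 rad/s:
zero (1 + j10·0.001) = 1 + j0.01 → |·| ≈ 1, ∠ ≈ 0.57°
pole (1 + j10·0.1) = 1 + j1 → |·| ≈ 1.4142, ∠ ≈ 45.00°
|T| = 500 · 1 / (1.4142) ≈ 353.56
Gain = 20 log₁₀(353.56) ≈ 50.97 dB
∠T = (0.57°) − (45.00°) = -44.43°

At ω = 10000 rad/s:
zero (1 + j10000·0.001) = 1 + j10 → |·| ≈ 10.05, ∠ ≈ 84.29°
pole (1 + j10000·0.1) = 1 + j1000 → |·| ≈ 1000, ∠ ≈ 89.94°
|T| = 500 · 10.05 / (1000) ≈ 5.025
Gain = 20 log₁₀(5.025) ≈ 14.02 dB
∠T = (84.29°) − (89.94°) = -5.65°

ω = 10: 51.0 dB, -44.4°; ω = 10000: 14.0 dB, -5.7°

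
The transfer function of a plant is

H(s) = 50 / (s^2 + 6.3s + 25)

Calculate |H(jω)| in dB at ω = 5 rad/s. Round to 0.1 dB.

4.0 dB

At s = jω = j5:
quadratic: (j5)² + 6.3·j5 + 25 = 0 + j31.5 → |·| ≈ 31.5, ∠ ≈ 90.00°
|H| = 50 / 31.5 ≈ 1.5873
Gain = 20 log₁₀(1.5873) ≈ 4.01 dB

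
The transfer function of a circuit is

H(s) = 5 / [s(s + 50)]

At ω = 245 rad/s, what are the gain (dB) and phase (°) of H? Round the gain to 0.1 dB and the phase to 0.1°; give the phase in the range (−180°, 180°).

At s = jω = j245:
pole (s+50): 50 + j245 → |·| = √(50²+245²) = √62525 ≈ 250.05, ∠ = arctan(245/50) ≈ 78.47°
pole at origin: |s| = 245, ∠ = 90.00° (in denominator)
|H| = 5 / 61262 ≈ 8.1617e-05
Gain = 20 log₁₀(8.1617e-05) ≈ -81.76 dB
∠H = 0.00° − 168.47° = -168.47°

-81.8 dB, -168.5°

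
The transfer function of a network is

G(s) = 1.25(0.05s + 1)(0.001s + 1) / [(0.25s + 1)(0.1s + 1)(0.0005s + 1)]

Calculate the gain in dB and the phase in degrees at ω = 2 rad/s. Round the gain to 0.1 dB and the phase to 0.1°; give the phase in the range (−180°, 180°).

At ω = 2 rad/s:
zero (1 + j2·0.05) = 1 + j0.1 → |·| ≈ 1.005, ∠ ≈ 5.71°
zero (1 + j2·0.001) = 1 + j0.002 → |·| ≈ 1, ∠ ≈ 0.11°
pole (1 + j2·0.25) = 1 + j0.5 → |·| ≈ 1.118, ∠ ≈ 26.57°
pole (1 + j2·0.1) = 1 + j0.2 → |·| ≈ 1.0198, ∠ ≈ 11.31°
pole (1 + j2·0.0005) = 1 + j0.001 → |·| ≈ 1, ∠ ≈ 0.06°
|G| = 1.25 · 1.005 · 1 / (1.118 · 1.0198 · 1) ≈ 1.1018
Gain = 20 log₁₀(1.1018) ≈ 0.84 dB
∠G = (5.71° + 0.11°) − (26.57° + 11.31° + 0.06°) = -32.12°

0.8 dB, -32.1°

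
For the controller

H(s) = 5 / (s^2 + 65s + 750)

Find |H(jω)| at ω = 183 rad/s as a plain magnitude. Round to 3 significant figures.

0.000144

Substitute s = j183:
Numerator: 5 = 5 + j0
Denominator: (j183)^2 + 65(j183) + 750 = -32739 + j11895
|N| = √(5² + 0²) ≈ 5, ∠N ≈ 0.00°
|D| = √(32739² + 11895²) ≈ 34833, ∠D ≈ 160.03°
|H| = 5 / 34833 ≈ 0.00014354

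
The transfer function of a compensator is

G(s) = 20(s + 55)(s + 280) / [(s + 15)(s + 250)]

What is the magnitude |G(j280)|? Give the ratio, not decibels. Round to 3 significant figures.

21.5

At s = jω = j280:
zero (s+55): 55 + j280 → |·| = √(55²+280²) = √81425 ≈ 285.35, ∠ = arctan(280/55) ≈ 78.89°
zero (s+280): 280 + j280 → |·| = √(280²+280²) = √156800 ≈ 395.98, ∠ = arctan(280/280) ≈ 45.00°
pole (s+15): 15 + j280 → |·| = √(15²+280²) = √78625 ≈ 280.4, ∠ = arctan(280/15) ≈ 86.93°
pole (s+250): 250 + j280 → |·| = √(250²+280²) = √140900 ≈ 375.37, ∠ = arctan(280/250) ≈ 48.24°
|G| = 20 · 1.1299e+05 / 1.0525e+05 ≈ 21.471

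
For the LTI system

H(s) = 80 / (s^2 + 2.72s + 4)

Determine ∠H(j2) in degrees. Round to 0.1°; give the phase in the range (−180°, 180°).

-90.0°

At s = jω = j2:
quadratic: (j2)² + 2.72·j2 + 4 = 0 + j5.44 → |·| ≈ 5.44, ∠ ≈ 90.00°
∠H = 0.00° − 90.00° = -90.00°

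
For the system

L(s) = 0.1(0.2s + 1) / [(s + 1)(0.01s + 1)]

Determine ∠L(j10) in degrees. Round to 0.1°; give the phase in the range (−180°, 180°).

At ω = 10 rad/s:
zero (1 + j10·0.2) = 1 + j2 → |·| ≈ 2.2361, ∠ ≈ 63.43°
pole (1 + j10·1) = 1 + j10 → |·| ≈ 10.05, ∠ ≈ 84.29°
pole (1 + j10·0.01) = 1 + j0.1 → |·| ≈ 1.005, ∠ ≈ 5.71°
∠L = (63.43°) − (84.29° + 5.71°) = -26.57°

-26.6°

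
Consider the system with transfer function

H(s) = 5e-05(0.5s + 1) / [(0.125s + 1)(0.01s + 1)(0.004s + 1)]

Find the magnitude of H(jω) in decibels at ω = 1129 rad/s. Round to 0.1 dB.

-108.4 dB

At ω = 1129 rad/s:
zero (1 + j1129·0.5) = 1 + j564.5 → |·| ≈ 564.5, ∠ ≈ 89.90°
pole (1 + j1129·0.125) = 1 + j141.125 → |·| ≈ 141.13, ∠ ≈ 89.59°
pole (1 + j1129·0.01) = 1 + j11.29 → |·| ≈ 11.334, ∠ ≈ 84.94°
pole (1 + j1129·0.004) = 1 + j4.516 → |·| ≈ 4.6254, ∠ ≈ 77.51°
|H| = 5e-05 · 564.5 / (141.13 · 11.334 · 4.6254) ≈ 3.8149e-06
Gain = 20 log₁₀(3.8149e-06) ≈ -108.37 dB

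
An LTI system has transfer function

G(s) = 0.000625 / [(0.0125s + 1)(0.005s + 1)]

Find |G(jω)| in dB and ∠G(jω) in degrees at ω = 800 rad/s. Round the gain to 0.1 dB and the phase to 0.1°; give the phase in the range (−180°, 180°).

At ω = 800 rad/s:
pole (1 + j800·0.0125) = 1 + j10 → |·| ≈ 10.05, ∠ ≈ 84.29°
pole (1 + j800·0.005) = 1 + j4 → |·| ≈ 4.1231, ∠ ≈ 75.96°
|G| = 0.000625 · 1 / (10.05 · 4.1231) ≈ 1.5083e-05
Gain = 20 log₁₀(1.5083e-05) ≈ -96.43 dB
∠G = (0°) − (84.29° + 75.96°) = -160.25°

-96.4 dB, -160.3°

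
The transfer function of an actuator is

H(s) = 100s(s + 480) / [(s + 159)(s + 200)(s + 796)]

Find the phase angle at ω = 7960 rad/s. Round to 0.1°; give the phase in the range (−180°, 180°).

At s = jω = j7960:
zero (s+480): 480 + j7960 → |·| = √(480²+7960²) = √63592000 ≈ 7974.5, ∠ = arctan(7960/480) ≈ 86.55°
zero at origin: s = j7960 → |·| = 7960, ∠ = 90.00°
pole (s+159): 159 + j7960 → |·| = √(159²+7960²) = √63386881 ≈ 7961.6, ∠ = arctan(7960/159) ≈ 88.86°
pole (s+200): 200 + j7960 → |·| = √(200²+7960²) = √63401600 ≈ 7962.5, ∠ = arctan(7960/200) ≈ 88.56°
pole (s+796): 796 + j7960 → |·| = √(796²+7960²) = √63995216 ≈ 7999.7, ∠ = arctan(7960/796) ≈ 84.29°
∠H = 176.55° − 261.71° = -85.16°

-85.2°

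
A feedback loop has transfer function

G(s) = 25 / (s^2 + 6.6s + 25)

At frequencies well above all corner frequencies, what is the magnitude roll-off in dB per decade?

-40 dB/decade

Each pole contributes −20 dB/decade at high frequency; each zero contributes +20 dB/decade.
Net: 0 zero(s) − 2 pole(s) → -40 dB/decade.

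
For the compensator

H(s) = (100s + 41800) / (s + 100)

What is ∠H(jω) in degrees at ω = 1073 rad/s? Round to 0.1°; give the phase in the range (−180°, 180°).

Substitute s = j1073:
Numerator: 100(j1073) + 41800 = 41800 + j107300
Denominator: (j1073) + 100 = 100 + j1073
|N| = √(41800² + 107300²) ≈ 1.1515e+05, ∠N ≈ 68.72°
|D| = √(100² + 1073²) ≈ 1077.6, ∠D ≈ 84.68°
∠H = 68.72° − 84.68° = -15.96°

-16.0°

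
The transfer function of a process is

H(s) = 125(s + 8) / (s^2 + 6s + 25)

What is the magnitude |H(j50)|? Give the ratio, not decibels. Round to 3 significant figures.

2.54

At s = jω = j50:
zero (s+8): 8 + j50 → |·| = √(8²+50²) = √2564 ≈ 50.636, ∠ = arctan(50/8) ≈ 80.91°
quadratic: (j50)² + 6·j50 + 25 = -2475 + j300 → |·| ≈ 2493.1, ∠ ≈ 173.09°
|H| = 125 · 50.636 / 2493.1 ≈ 2.5388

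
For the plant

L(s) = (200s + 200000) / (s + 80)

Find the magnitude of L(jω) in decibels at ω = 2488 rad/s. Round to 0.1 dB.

46.7 dB

Substitute s = j2488:
Numerator: 200(j2488) + 200000 = 200000 + j497600
Denominator: (j2488) + 80 = 80 + j2488
|N| = √(200000² + 497600²) ≈ 5.3629e+05, ∠N ≈ 68.10°
|D| = √(80² + 2488²) ≈ 2489.3, ∠D ≈ 88.16°
|L| = 5.3629e+05 / 2489.3 ≈ 215.44
Gain = 20 log₁₀(215.44) ≈ 46.67 dB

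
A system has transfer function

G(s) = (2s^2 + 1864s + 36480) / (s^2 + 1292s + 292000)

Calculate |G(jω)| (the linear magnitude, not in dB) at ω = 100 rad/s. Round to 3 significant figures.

Substitute s = j100:
Numerator: 2(j100)^2 + 1864(j100) + 36480 = 16480 + j186400
Denominator: (j100)^2 + 1292(j100) + 292000 = 282000 + j129200
|N| = √(16480² + 186400²) ≈ 1.8713e+05, ∠N ≈ 84.95°
|D| = √(282000² + 129200²) ≈ 3.1019e+05, ∠D ≈ 24.62°
|G| = 1.8713e+05 / 3.1019e+05 ≈ 0.60328

0.603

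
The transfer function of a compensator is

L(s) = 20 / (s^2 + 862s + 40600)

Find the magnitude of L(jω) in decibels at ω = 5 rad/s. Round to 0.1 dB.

-66.2 dB

Substitute s = j5:
Numerator: 20 = 20 + j0
Denominator: (j5)^2 + 862(j5) + 40600 = 40575 + j4310
|N| = √(20² + 0²) ≈ 20, ∠N ≈ 0.00°
|D| = √(40575² + 4310²) ≈ 40803, ∠D ≈ 6.06°
|L| = 20 / 40803 ≈ 0.00049016
Gain = 20 log₁₀(0.00049016) ≈ -66.19 dB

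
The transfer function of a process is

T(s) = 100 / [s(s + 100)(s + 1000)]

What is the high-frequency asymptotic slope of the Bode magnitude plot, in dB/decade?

-60 dB/decade

Each pole contributes −20 dB/decade at high frequency; each zero contributes +20 dB/decade.
Net: 0 zero(s) − 3 pole(s) → -60 dB/decade.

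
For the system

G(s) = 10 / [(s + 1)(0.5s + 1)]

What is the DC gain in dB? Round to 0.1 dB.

20.0 dB

G(0) = 10 · 1 / 1 = 10
20 log₁₀(10) ≈ 20.00 dB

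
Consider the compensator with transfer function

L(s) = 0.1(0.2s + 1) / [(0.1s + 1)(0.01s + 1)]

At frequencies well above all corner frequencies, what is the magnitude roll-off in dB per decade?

-20 dB/decade

Each pole contributes −20 dB/decade at high frequency; each zero contributes +20 dB/decade.
Net: 1 zero(s) − 2 pole(s) → -20 dB/decade.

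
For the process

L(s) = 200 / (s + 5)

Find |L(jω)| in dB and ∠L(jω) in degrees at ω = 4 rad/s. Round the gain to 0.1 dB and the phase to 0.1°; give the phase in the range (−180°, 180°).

Substitute s = j4:
Numerator: 200 = 200 + j0
Denominator: (j4) + 5 = 5 + j4
|N| = √(200² + 0²) ≈ 200, ∠N ≈ 0.00°
|D| = √(5² + 4²) ≈ 6.4031, ∠D ≈ 38.66°
|L| = 200 / 6.4031 ≈ 31.235
Gain = 20 log₁₀(31.235) ≈ 29.89 dB
∠L = 0.00° − 38.66° = -38.66°

29.9 dB, -38.7°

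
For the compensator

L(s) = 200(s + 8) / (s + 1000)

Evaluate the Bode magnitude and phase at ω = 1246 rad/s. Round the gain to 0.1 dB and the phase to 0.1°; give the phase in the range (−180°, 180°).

43.9 dB, 38.4°

At s = jω = j1246:
zero (s+8): 8 + j1246 → |·| = √(8²+1246²) = √1552580 ≈ 1246, ∠ = arctan(1246/8) ≈ 89.63°
pole (s+1000): 1000 + j1246 → |·| = √(1000²+1246²) = √2552516 ≈ 1597.7, ∠ = arctan(1246/1000) ≈ 51.25°
|L| = 200 · 1246 / 1597.7 ≈ 155.97
Gain = 20 log₁₀(155.97) ≈ 43.86 dB
∠L = 89.63° − 51.25° = 38.38°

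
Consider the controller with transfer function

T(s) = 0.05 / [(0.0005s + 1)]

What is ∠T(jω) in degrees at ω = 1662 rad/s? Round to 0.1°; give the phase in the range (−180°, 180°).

-39.7°

At ω = 1662 rad/s:
pole (1 + j1662·0.0005) = 1 + j0.831 → |·| ≈ 1.3002, ∠ ≈ 39.73°
∠T = (0°) − (39.73°) = -39.73°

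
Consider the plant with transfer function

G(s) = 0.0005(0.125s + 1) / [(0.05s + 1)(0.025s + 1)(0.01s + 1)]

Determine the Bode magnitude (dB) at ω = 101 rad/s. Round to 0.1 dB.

-69.9 dB

At ω = 101 rad/s:
zero (1 + j101·0.125) = 1 + j12.625 → |·| ≈ 12.665, ∠ ≈ 85.47°
pole (1 + j101·0.05) = 1 + j5.05 → |·| ≈ 5.1481, ∠ ≈ 78.80°
pole (1 + j101·0.025) = 1 + j2.525 → |·| ≈ 2.7158, ∠ ≈ 68.39°
pole (1 + j101·0.01) = 1 + j1.01 → |·| ≈ 1.4213, ∠ ≈ 45.29°
|G| = 0.0005 · 12.665 / (5.1481 · 2.7158 · 1.4213) ≈ 0.00031867
Gain = 20 log₁₀(0.00031867) ≈ -69.93 dB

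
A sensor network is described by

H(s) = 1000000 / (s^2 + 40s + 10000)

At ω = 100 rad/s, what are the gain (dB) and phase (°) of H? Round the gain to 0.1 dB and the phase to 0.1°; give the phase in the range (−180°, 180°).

48.0 dB, -90.0°

At s = jω = j100:
quadratic: (j100)² + 40·j100 + 10000 = 0 + j4000 → |·| ≈ 4000, ∠ ≈ 90.00°
|H| = 1000000 / 4000 ≈ 250
Gain = 20 log₁₀(250) ≈ 47.96 dB
∠H = 0.00° − 90.00° = -90.00°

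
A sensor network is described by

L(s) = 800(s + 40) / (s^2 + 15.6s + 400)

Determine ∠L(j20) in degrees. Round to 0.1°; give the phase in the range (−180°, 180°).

At s = jω = j20:
zero (s+40): 40 + j20 → |·| = √(40²+20²) = √2000 ≈ 44.721, ∠ = arctan(20/40) ≈ 26.57°
quadratic: (j20)² + 15.6·j20 + 400 = 0 + j312 → |·| ≈ 312, ∠ ≈ 90.00°
∠L = 26.57° − 90.00° = -63.43°

-63.4°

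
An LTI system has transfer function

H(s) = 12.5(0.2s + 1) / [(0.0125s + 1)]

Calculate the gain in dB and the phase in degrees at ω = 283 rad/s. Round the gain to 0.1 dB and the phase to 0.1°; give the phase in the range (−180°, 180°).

At ω = 283 rad/s:
zero (1 + j283·0.2) = 1 + j56.6 → |·| ≈ 56.609, ∠ ≈ 88.99°
pole (1 + j283·0.0125) = 1 + j3.5375 → |·| ≈ 3.6761, ∠ ≈ 74.22°
|H| = 12.5 · 56.609 / (3.6761) ≈ 192.49
Gain = 20 log₁₀(192.49) ≈ 45.69 dB
∠H = (88.99°) − (74.22°) = 14.77°

45.7 dB, 14.8°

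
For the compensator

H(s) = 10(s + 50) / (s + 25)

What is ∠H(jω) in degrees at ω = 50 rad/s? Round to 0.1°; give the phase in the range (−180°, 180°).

At s = jω = j50:
zero (s+50): 50 + j50 → |·| = √(50²+50²) = √5000 ≈ 70.711, ∠ = arctan(50/50) ≈ 45.00°
pole (s+25): 25 + j50 → |·| = √(25²+50²) = √3125 ≈ 55.902, ∠ = arctan(50/25) ≈ 63.43°
∠H = 45.00° − 63.43° = -18.43°

-18.4°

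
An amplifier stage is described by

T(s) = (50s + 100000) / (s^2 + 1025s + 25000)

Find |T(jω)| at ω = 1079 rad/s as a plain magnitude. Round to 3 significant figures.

Substitute s = j1079:
Numerator: 50(j1079) + 100000 = 100000 + j53950
Denominator: (j1079)^2 + 1025(j1079) + 25000 = -1139241 + j1105975
|N| = √(100000² + 53950²) ≈ 1.1362e+05, ∠N ≈ 28.35°
|D| = √(1139241² + 1105975²) ≈ 1.5878e+06, ∠D ≈ 135.85°
|T| = 1.1362e+05 / 1.5878e+06 ≈ 0.071558

0.0716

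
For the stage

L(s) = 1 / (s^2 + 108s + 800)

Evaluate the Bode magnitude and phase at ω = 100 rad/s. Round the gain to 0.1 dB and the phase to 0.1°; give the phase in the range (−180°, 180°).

Substitute s = j100:
Numerator: 1 = 1 + j0
Denominator: (j100)^2 + 108(j100) + 800 = -9200 + j10800
|N| = √(1² + 0²) ≈ 1, ∠N ≈ 0.00°
|D| = √(9200² + 10800²) ≈ 14187, ∠D ≈ 130.43°
|L| = 1 / 14187 ≈ 7.0487e-05
Gain = 20 log₁₀(7.0487e-05) ≈ -83.04 dB
∠L = 0.00° − 130.43° = -130.43°

-83.0 dB, -130.4°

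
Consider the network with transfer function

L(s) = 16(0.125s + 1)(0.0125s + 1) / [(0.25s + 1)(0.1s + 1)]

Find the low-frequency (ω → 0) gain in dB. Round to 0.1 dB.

24.1 dB

L(0) = 16 · 1 / 1 = 16
20 log₁₀(16) ≈ 24.08 dB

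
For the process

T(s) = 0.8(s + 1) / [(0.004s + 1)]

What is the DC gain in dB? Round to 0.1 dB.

-1.9 dB

T(0) = 0.8 · 1 / 1 = 0.8
20 log₁₀(0.8) ≈ -1.94 dB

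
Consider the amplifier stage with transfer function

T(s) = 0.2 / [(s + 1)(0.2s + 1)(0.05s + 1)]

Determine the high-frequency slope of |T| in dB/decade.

-60 dB/decade

Each pole contributes −20 dB/decade at high frequency; each zero contributes +20 dB/decade.
Net: 0 zero(s) − 3 pole(s) → -60 dB/decade.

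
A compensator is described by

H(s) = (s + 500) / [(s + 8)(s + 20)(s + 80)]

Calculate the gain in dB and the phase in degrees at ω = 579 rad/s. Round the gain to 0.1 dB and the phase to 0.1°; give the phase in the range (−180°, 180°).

At s = jω = j579:
zero (s+500): 500 + j579 → |·| = √(500²+579²) = √585241 ≈ 765.01, ∠ = arctan(579/500) ≈ 49.19°
pole (s+8): 8 + j579 → |·| = √(8²+579²) = √335305 ≈ 579.06, ∠ = arctan(579/8) ≈ 89.21°
pole (s+20): 20 + j579 → |·| = √(20²+579²) = √335641 ≈ 579.35, ∠ = arctan(579/20) ≈ 88.02°
pole (s+80): 80 + j579 → |·| = √(80²+579²) = √341641 ≈ 584.5, ∠ = arctan(579/80) ≈ 82.13°
|H| = 1 · 765.01 / 1.9609e+08 ≈ 3.9013e-06
Gain = 20 log₁₀(3.9013e-06) ≈ -108.18 dB
∠H = 49.19° − 259.36° = -210.17° ≡ 149.83° (principal value)

-108.2 dB, 149.8°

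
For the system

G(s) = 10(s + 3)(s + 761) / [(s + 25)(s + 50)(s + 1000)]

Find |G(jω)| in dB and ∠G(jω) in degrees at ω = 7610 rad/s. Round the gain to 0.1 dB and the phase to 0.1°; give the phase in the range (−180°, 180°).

At s = jω = j7610:
zero (s+3): 3 + j7610 → |·| = √(3²+7610²) = √57912109 ≈ 7610, ∠ = arctan(7610/3) ≈ 89.98°
zero (s+761): 761 + j7610 → |·| = √(761²+7610²) = √58491221 ≈ 7648, ∠ = arctan(7610/761) ≈ 84.29°
pole (s+25): 25 + j7610 → |·| = √(25²+7610²) = √57912725 ≈ 7610, ∠ = arctan(7610/25) ≈ 89.81°
pole (s+50): 50 + j7610 → |·| = √(50²+7610²) = √57914600 ≈ 7610.2, ∠ = arctan(7610/50) ≈ 89.62°
pole (s+1000): 1000 + j7610 → |·| = √(1000²+7610²) = √58912100 ≈ 7675.4, ∠ = arctan(7610/1000) ≈ 82.51°
|G| = 10 · 5.8201e+07 / 4.4451e+11 ≈ 0.0013093
Gain = 20 log₁₀(0.0013093) ≈ -57.66 dB
∠G = 174.27° − 261.94° = -87.67°

-57.7 dB, -87.7°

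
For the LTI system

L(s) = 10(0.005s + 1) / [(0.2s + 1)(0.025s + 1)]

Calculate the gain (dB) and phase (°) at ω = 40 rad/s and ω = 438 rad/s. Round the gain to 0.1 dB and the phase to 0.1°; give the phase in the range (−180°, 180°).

ω = 40: -1.0 dB, -116.6°; ω = 438: -32.0 dB, -108.7°

At ω = 40 rad/s:
zero (1 + j40·0.005) = 1 + j0.2 → |·| ≈ 1.0198, ∠ ≈ 11.31°
pole (1 + j40·0.2) = 1 + j8 → |·| ≈ 8.0623, ∠ ≈ 82.87°
pole (1 + j40·0.025) = 1 + j1 → |·| ≈ 1.4142, ∠ ≈ 45.00°
|L| = 10 · 1.0198 / (8.0623 · 1.4142) ≈ 0.89443
Gain = 20 log₁₀(0.89443) ≈ -0.97 dB
∠L = (11.31°) − (82.87° + 45.00°) = -116.56°

At ω = 438 rad/s:
zero (1 + j438·0.005) = 1 + j2.19 → |·| ≈ 2.4075, ∠ ≈ 65.46°
pole (1 + j438·0.2) = 1 + j87.6 → |·| ≈ 87.606, ∠ ≈ 89.35°
pole (1 + j438·0.025) = 1 + j10.95 → |·| ≈ 10.996, ∠ ≈ 84.78°
|L| = 10 · 2.4075 / (87.606 · 10.996) ≈ 0.024992
Gain = 20 log₁₀(0.024992) ≈ -32.04 dB
∠L = (65.46°) − (89.35° + 84.78°) = -108.67°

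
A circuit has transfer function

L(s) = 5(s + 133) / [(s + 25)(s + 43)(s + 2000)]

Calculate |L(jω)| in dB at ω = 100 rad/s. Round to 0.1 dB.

-88.6 dB

At s = jω = j100:
zero (s+133): 133 + j100 → |·| = √(133²+100²) = √27689 ≈ 166.4, ∠ = arctan(100/133) ≈ 36.94°
pole (s+25): 25 + j100 → |·| = √(25²+100²) = √10625 ≈ 103.08, ∠ = arctan(100/25) ≈ 75.96°
pole (s+43): 43 + j100 → |·| = √(43²+100²) = √11849 ≈ 108.85, ∠ = arctan(100/43) ≈ 66.73°
pole (s+2000): 2000 + j100 → |·| = √(2000²+100²) = √4010000 ≈ 2002.5, ∠ = arctan(100/2000) ≈ 2.86°
|L| = 5 · 166.4 / 2.2469e+07 ≈ 3.7029e-05
Gain = 20 log₁₀(3.7029e-05) ≈ -88.63 dB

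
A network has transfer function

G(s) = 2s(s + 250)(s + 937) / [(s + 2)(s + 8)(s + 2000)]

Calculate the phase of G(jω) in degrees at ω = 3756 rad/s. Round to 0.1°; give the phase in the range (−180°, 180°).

10.4°

At s = jω = j3756:
zero (s+250): 250 + j3756 → |·| = √(250²+3756²) = √14170036 ≈ 3764.3, ∠ = arctan(3756/250) ≈ 86.19°
zero (s+937): 937 + j3756 → |·| = √(937²+3756²) = √14985505 ≈ 3871.1, ∠ = arctan(3756/937) ≈ 75.99°
zero at origin: s = j3756 → |·| = 3756, ∠ = 90.00°
pole (s+2): 2 + j3756 → |·| = √(2²+3756²) = √14107540 ≈ 3756, ∠ = arctan(3756/2) ≈ 89.97°
pole (s+8): 8 + j3756 → |·| = √(8²+3756²) = √14107600 ≈ 3756, ∠ = arctan(3756/8) ≈ 89.88°
pole (s+2000): 2000 + j3756 → |·| = √(2000²+3756²) = √18107536 ≈ 4255.3, ∠ = arctan(3756/2000) ≈ 61.97°
∠G = 252.18° − 241.82° = 10.36°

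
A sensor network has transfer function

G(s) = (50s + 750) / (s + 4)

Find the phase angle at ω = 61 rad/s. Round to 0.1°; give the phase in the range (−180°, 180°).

-10.1°

Substitute s = j61:
Numerator: 50(j61) + 750 = 750 + j3050
Denominator: (j61) + 4 = 4 + j61
|N| = √(750² + 3050²) ≈ 3140.9, ∠N ≈ 76.18°
|D| = √(4² + 61²) ≈ 61.131, ∠D ≈ 86.25°
∠G = 76.18° − 86.25° = -10.07°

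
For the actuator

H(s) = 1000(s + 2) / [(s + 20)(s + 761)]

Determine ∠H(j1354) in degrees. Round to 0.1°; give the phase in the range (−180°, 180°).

-59.9°

At s = jω = j1354:
zero (s+2): 2 + j1354 → |·| = √(2²+1354²) = √1833320 ≈ 1354, ∠ = arctan(1354/2) ≈ 89.92°
pole (s+20): 20 + j1354 → |·| = √(20²+1354²) = √1833716 ≈ 1354.1, ∠ = arctan(1354/20) ≈ 89.15°
pole (s+761): 761 + j1354 → |·| = √(761²+1354²) = √2412437 ≈ 1553.2, ∠ = arctan(1354/761) ≈ 60.66°
∠H = 89.92° − 149.81° = -59.89°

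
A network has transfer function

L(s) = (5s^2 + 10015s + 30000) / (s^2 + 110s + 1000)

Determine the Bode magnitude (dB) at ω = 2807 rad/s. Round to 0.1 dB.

Substitute s = j2807:
Numerator: 5(j2807)^2 + 10015(j2807) + 30000 = -39366245 + j28112105
Denominator: (j2807)^2 + 110(j2807) + 1000 = -7878249 + j308770
|N| = √(39366245² + 28112105²) ≈ 4.8373e+07, ∠N ≈ 144.47°
|D| = √(7878249² + 308770²) ≈ 7.8843e+06, ∠D ≈ 177.76°
|L| = 4.8373e+07 / 7.8843e+06 ≈ 6.1354
Gain = 20 log₁₀(6.1354) ≈ 15.76 dB

15.8 dB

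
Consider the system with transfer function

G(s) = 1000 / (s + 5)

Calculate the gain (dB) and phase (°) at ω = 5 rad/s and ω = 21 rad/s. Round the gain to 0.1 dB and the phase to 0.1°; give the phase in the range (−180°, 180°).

ω = 5: 43.0 dB, -45.0°; ω = 21: 33.3 dB, -76.6°

At s = jω = j5:
pole (s+5): 5 + j5 → |·| = √(5²+5²) = √50 ≈ 7.0711, ∠ = arctan(5/5) ≈ 45.00°
|G| = 1000 / 7.0711 ≈ 141.42
Gain = 20 log₁₀(141.42) ≈ 43.01 dB
∠G = 0.00° − 45.00° = -45.00°

At s = jω = j21:
pole (s+5): 5 + j21 → |·| = √(5²+21²) = √466 ≈ 21.587, ∠ = arctan(21/5) ≈ 76.61°
|G| = 1000 / 21.587 ≈ 46.324
Gain = 20 log₁₀(46.324) ≈ 33.32 dB
∠G = 0.00° − 76.61° = -76.61°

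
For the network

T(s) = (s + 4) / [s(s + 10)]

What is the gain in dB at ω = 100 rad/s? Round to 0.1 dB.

-40.0 dB

At s = jω = j100:
zero (s+4): 4 + j100 → |·| = √(4²+100²) = √10016 ≈ 100.08, ∠ = arctan(100/4) ≈ 87.71°
pole (s+10): 10 + j100 → |·| = √(10²+100²) = √10100 ≈ 100.5, ∠ = arctan(100/10) ≈ 84.29°
pole at origin: |s| = 100, ∠ = 90.00° (in denominator)
|T| = 1 · 100.08 / 10050 ≈ 0.0099582
Gain = 20 log₁₀(0.0099582) ≈ -40.04 dB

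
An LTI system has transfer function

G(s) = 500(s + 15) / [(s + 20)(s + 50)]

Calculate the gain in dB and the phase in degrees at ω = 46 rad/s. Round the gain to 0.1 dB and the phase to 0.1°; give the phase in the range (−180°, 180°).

At s = jω = j46:
zero (s+15): 15 + j46 → |·| = √(15²+46²) = √2341 ≈ 48.384, ∠ = arctan(46/15) ≈ 71.94°
pole (s+20): 20 + j46 → |·| = √(20²+46²) = √2516 ≈ 50.16, ∠ = arctan(46/20) ≈ 66.50°
pole (s+50): 50 + j46 → |·| = √(50²+46²) = √4616 ≈ 67.941, ∠ = arctan(46/50) ≈ 42.61°
|G| = 500 · 48.384 / 3407.9 ≈ 7.0988
Gain = 20 log₁₀(7.0988) ≈ 17.02 dB
∠G = 71.94° − 109.11° = -37.17°

17.0 dB, -37.2°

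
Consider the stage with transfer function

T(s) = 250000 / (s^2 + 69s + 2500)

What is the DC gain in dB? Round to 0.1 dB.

T(0) = 250000 / 2500 = 100
20 log₁₀(100) ≈ 40.00 dB

40.0 dB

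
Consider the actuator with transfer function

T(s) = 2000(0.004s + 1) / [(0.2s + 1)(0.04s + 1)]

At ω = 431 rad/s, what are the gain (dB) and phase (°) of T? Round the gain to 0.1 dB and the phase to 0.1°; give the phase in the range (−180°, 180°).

At ω = 431 rad/s:
zero (1 + j431·0.004) = 1 + j1.724 → |·| ≈ 1.993, ∠ ≈ 59.88°
pole (1 + j431·0.2) = 1 + j86.2 → |·| ≈ 86.206, ∠ ≈ 89.34°
pole (1 + j431·0.04) = 1 + j17.24 → |·| ≈ 17.269, ∠ ≈ 86.68°
|T| = 2000 · 1.993 / (86.206 · 17.269) ≈ 2.6775
Gain = 20 log₁₀(2.6775) ≈ 8.55 dB
∠T = (59.88°) − (89.34° + 86.68°) = -116.14°

8.6 dB, -116.1°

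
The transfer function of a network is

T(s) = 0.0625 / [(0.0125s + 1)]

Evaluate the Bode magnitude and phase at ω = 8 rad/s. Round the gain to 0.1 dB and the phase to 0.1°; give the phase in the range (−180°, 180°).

At ω = 8 rad/s:
pole (1 + j8·0.0125) = 1 + j0.1 → |·| ≈ 1.005, ∠ ≈ 5.71°
|T| = 0.0625 · 1 / (1.005) ≈ 0.062189
Gain = 20 log₁₀(0.062189) ≈ -24.13 dB
∠T = (0°) − (5.71°) = -5.71°

-24.1 dB, -5.7°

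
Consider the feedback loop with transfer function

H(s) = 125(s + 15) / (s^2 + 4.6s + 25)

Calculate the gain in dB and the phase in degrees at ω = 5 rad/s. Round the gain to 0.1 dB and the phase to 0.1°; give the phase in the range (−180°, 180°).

38.7 dB, -71.6°

At s = jω = j5:
zero (s+15): 15 + j5 → |·| = √(15²+5²) = √250 ≈ 15.811, ∠ = arctan(5/15) ≈ 18.43°
quadratic: (j5)² + 4.6·j5 + 25 = 0 + j23 → |·| ≈ 23, ∠ ≈ 90.00°
|H| = 125 · 15.811 / 23 ≈ 85.929
Gain = 20 log₁₀(85.929) ≈ 38.68 dB
∠H = 18.43° − 90.00° = -71.57°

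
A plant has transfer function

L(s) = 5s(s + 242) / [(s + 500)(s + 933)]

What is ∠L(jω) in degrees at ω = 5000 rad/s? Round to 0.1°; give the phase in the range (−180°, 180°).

13.5°

At s = jω = j5000:
zero (s+242): 242 + j5000 → |·| = √(242²+5000²) = √25058564 ≈ 5005.9, ∠ = arctan(5000/242) ≈ 87.23°
zero at origin: s = j5000 → |·| = 5000, ∠ = 90.00°
pole (s+500): 500 + j5000 → |·| = √(500²+5000²) = √25250000 ≈ 5024.9, ∠ = arctan(5000/500) ≈ 84.29°
pole (s+933): 933 + j5000 → |·| = √(933²+5000²) = √25870489 ≈ 5086.3, ∠ = arctan(5000/933) ≈ 79.43°
∠L = 177.23° − 163.72° = 13.51°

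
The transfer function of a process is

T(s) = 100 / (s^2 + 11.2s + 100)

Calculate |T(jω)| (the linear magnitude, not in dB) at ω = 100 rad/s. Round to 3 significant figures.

At s = jω = j100:
quadratic: (j100)² + 11.2·j100 + 100 = -9900 + j1120 → |·| ≈ 9963.2, ∠ ≈ 173.55°
|T| = 100 / 9963.2 ≈ 0.010037

0.0100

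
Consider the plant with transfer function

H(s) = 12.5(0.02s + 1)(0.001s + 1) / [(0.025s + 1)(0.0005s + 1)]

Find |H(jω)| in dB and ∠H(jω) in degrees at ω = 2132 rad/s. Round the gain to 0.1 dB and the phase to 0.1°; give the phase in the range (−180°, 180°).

24.1 dB, 17.8°

At ω = 2132 rad/s:
zero (1 + j2132·0.02) = 1 + j42.64 → |·| ≈ 42.652, ∠ ≈ 88.66°
zero (1 + j2132·0.001) = 1 + j2.132 → |·| ≈ 2.3549, ∠ ≈ 64.87°
pole (1 + j2132·0.025) = 1 + j53.3 → |·| ≈ 53.309, ∠ ≈ 88.93°
pole (1 + j2132·0.0005) = 1 + j1.066 → |·| ≈ 1.4616, ∠ ≈ 46.83°
|H| = 12.5 · 42.652 · 2.3549 / (53.309 · 1.4616) ≈ 16.114
Gain = 20 log₁₀(16.114) ≈ 24.14 dB
∠H = (88.66° + 64.87°) − (88.93° + 46.83°) = 17.77°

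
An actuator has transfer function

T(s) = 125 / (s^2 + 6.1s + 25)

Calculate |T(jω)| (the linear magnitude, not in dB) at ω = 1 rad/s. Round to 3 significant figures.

At s = jω = j1:
quadratic: (j1)² + 6.1·j1 + 25 = 24 + j6.1 → |·| ≈ 24.763, ∠ ≈ 14.26°
|T| = 125 / 24.763 ≈ 5.0479

5.05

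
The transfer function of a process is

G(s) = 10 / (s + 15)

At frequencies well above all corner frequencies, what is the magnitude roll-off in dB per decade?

Each pole contributes −20 dB/decade at high frequency; each zero contributes +20 dB/decade.
Net: 0 zero(s) − 1 pole(s) → -20 dB/decade.

-20 dB/decade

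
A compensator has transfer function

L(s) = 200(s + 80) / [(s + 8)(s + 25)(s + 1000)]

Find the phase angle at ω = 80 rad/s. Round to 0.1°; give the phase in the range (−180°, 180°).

At s = jω = j80:
zero (s+80): 80 + j80 → |·| = √(80²+80²) = √12800 ≈ 113.14, ∠ = arctan(80/80) ≈ 45.00°
pole (s+8): 8 + j80 → |·| = √(8²+80²) = √6464 ≈ 80.399, ∠ = arctan(80/8) ≈ 84.29°
pole (s+25): 25 + j80 → |·| = √(25²+80²) = √7025 ≈ 83.815, ∠ = arctan(80/25) ≈ 72.65°
pole (s+1000): 1000 + j80 → |·| = √(1000²+80²) = √1006400 ≈ 1003.2, ∠ = arctan(80/1000) ≈ 4.57°
∠L = 45.00° − 161.51° = -116.51°

-116.5°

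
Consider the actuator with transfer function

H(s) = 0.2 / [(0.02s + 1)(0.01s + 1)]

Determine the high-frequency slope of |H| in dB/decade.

Each pole contributes −20 dB/decade at high frequency; each zero contributes +20 dB/decade.
Net: 0 zero(s) − 2 pole(s) → -40 dB/decade.

-40 dB/decade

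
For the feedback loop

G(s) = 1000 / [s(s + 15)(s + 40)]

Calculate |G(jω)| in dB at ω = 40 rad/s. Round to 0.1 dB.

At s = jω = j40:
pole (s+15): 15 + j40 → |·| = √(15²+40²) = √1825 ≈ 42.72, ∠ = arctan(40/15) ≈ 69.44°
pole (s+40): 40 + j40 → |·| = √(40²+40²) = √3200 ≈ 56.569, ∠ = arctan(40/40) ≈ 45.00°
pole at origin: |s| = 40, ∠ = 90.00° (in denominator)
|G| = 1000 / 96665 ≈ 0.010345
Gain = 20 log₁₀(0.010345) ≈ -39.71 dB

-39.7 dB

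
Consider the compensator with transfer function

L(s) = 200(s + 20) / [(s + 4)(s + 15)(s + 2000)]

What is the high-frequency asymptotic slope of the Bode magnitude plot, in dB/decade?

Each pole contributes −20 dB/decade at high frequency; each zero contributes +20 dB/decade.
Net: 1 zero(s) − 3 pole(s) → -40 dB/decade.

-40 dB/decade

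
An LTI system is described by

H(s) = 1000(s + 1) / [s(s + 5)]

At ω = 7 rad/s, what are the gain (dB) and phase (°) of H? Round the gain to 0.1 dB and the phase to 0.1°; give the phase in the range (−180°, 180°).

At s = jω = j7:
zero (s+1): 1 + j7 → |·| = √(1²+7²) = √50 ≈ 7.0711, ∠ = arctan(7/1) ≈ 81.87°
pole (s+5): 5 + j7 → |·| = √(5²+7²) = √74 ≈ 8.6023, ∠ = arctan(7/5) ≈ 54.46°
pole at origin: |s| = 7, ∠ = 90.00° (in denominator)
|H| = 1000 · 7.0711 / 60.216 ≈ 117.43
Gain = 20 log₁₀(117.43) ≈ 41.40 dB
∠H = 81.87° − 144.46° = -62.59°

41.4 dB, -62.6°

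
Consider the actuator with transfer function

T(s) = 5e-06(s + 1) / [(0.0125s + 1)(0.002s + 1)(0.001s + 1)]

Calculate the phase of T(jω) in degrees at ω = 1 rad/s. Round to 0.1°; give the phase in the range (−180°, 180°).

At ω = 1 rad/s:
zero (1 + j1·1) = 1 + j1 → |·| ≈ 1.4142, ∠ ≈ 45.00°
pole (1 + j1·0.0125) = 1 + j0.0125 → |·| ≈ 1.0001, ∠ ≈ 0.72°
pole (1 + j1·0.002) = 1 + j0.002 → |·| ≈ 1, ∠ ≈ 0.11°
pole (1 + j1·0.001) = 1 + j0.001 → |·| ≈ 1, ∠ ≈ 0.06°
∠T = (45.00°) − (0.72° + 0.11° + 0.06°) = 44.11°

44.1°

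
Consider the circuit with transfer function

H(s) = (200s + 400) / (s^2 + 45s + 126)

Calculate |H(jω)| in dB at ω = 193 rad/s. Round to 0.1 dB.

0.1 dB

Substitute s = j193:
Numerator: 200(j193) + 400 = 400 + j38600
Denominator: (j193)^2 + 45(j193) + 126 = -37123 + j8685
|N| = √(400² + 38600²) ≈ 38602, ∠N ≈ 89.41°
|D| = √(37123² + 8685²) ≈ 38125, ∠D ≈ 166.83°
|H| = 38602 / 38125 ≈ 1.0125
Gain = 20 log₁₀(1.0125) ≈ 0.11 dB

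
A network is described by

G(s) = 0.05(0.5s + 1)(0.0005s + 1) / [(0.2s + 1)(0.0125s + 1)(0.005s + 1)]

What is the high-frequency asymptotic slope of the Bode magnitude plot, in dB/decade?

-20 dB/decade

Each pole contributes −20 dB/decade at high frequency; each zero contributes +20 dB/decade.
Net: 2 zero(s) − 3 pole(s) → -20 dB/decade.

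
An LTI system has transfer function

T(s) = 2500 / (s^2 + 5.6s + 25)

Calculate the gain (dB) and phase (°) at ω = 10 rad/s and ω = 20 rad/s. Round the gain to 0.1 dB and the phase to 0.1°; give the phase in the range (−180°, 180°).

At s = jω = j10:
quadratic: (j10)² + 5.6·j10 + 25 = -75 + j56 → |·| ≈ 93.6, ∠ ≈ 143.25°
|T| = 2500 / 93.6 ≈ 26.709
Gain = 20 log₁₀(26.709) ≈ 28.53 dB
∠T = 0.00° − 143.25° = -143.25°

At s = jω = j20:
quadratic: (j20)² + 5.6·j20 + 25 = -375 + j112 → |·| ≈ 391.37, ∠ ≈ 163.37°
|T| = 2500 / 391.37 ≈ 6.3878
Gain = 20 log₁₀(6.3878) ≈ 16.11 dB
∠T = 0.00° − 163.37° = -163.37°

ω = 10: 28.5 dB, -143.3°; ω = 20: 16.1 dB, -163.4°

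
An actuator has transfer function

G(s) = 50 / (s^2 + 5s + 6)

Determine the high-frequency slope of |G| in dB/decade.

Each pole contributes −20 dB/decade at high frequency; each zero contributes +20 dB/decade.
Net: 0 zero(s) − 2 pole(s) → -40 dB/decade.

-40 dB/decade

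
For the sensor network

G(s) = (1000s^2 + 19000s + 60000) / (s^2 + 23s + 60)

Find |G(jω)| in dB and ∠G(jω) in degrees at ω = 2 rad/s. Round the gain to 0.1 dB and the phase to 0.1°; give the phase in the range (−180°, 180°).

Substitute s = j2:
Numerator: 1000(j2)^2 + 19000(j2) + 60000 = 56000 + j38000
Denominator: (j2)^2 + 23(j2) + 60 = 56 + j46
|N| = √(56000² + 38000²) ≈ 67676, ∠N ≈ 34.16°
|D| = √(56² + 46²) ≈ 72.471, ∠D ≈ 39.40°
|G| = 67676 / 72.471 ≈ 933.84
Gain = 20 log₁₀(933.84) ≈ 59.41 dB
∠G = 34.16° − 39.40° = -5.24°

59.4 dB, -5.2°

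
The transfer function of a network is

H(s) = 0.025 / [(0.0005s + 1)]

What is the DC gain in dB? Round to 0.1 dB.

-32.0 dB

H(0) = 0.025 · 1 / 1 = 0.025
20 log₁₀(0.025) ≈ -32.04 dB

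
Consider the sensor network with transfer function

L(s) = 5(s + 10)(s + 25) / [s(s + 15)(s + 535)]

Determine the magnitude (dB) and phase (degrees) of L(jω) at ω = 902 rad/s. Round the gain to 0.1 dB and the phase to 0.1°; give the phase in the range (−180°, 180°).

At s = jω = j902:
zero (s+10): 10 + j902 → |·| = √(10²+902²) = √813704 ≈ 902.06, ∠ = arctan(902/10) ≈ 89.36°
zero (s+25): 25 + j902 → |·| = √(25²+902²) = √814229 ≈ 902.35, ∠ = arctan(902/25) ≈ 88.41°
pole (s+15): 15 + j902 → |·| = √(15²+902²) = √813829 ≈ 902.12, ∠ = arctan(902/15) ≈ 89.05°
pole (s+535): 535 + j902 → |·| = √(535²+902²) = √1099829 ≈ 1048.7, ∠ = arctan(902/535) ≈ 59.33°
pole at origin: |s| = 902, ∠ = 90.00° (in denominator)
|L| = 5 · 8.1397e+05 / 8.5334e+08 ≈ 0.0047693
Gain = 20 log₁₀(0.0047693) ≈ -46.43 dB
∠L = 177.77° − 238.38° = -60.61°

-46.4 dB, -60.6°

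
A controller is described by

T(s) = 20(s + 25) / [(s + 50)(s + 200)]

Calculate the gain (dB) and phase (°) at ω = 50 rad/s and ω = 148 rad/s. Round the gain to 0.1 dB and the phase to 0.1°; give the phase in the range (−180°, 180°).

At s = jω = j50:
zero (s+25): 25 + j50 → |·| = √(25²+50²) = √3125 ≈ 55.902, ∠ = arctan(50/25) ≈ 63.43°
pole (s+50): 50 + j50 → |·| = √(50²+50²) = √5000 ≈ 70.711, ∠ = arctan(50/50) ≈ 45.00°
pole (s+200): 200 + j50 → |·| = √(200²+50²) = √42500 ≈ 206.16, ∠ = arctan(50/200) ≈ 14.04°
|T| = 20 · 55.902 / 14578 ≈ 0.076694
Gain = 20 log₁₀(0.076694) ≈ -22.30 dB
∠T = 63.43° − 59.04° = 4.39°

At s = jω = j148:
zero (s+25): 25 + j148 → |·| = √(25²+148²) = √22529 ≈ 150.1, ∠ = arctan(148/25) ≈ 80.41°
pole (s+50): 50 + j148 → |·| = √(50²+148²) = √24404 ≈ 156.22, ∠ = arctan(148/50) ≈ 71.33°
pole (s+200): 200 + j148 → |·| = √(200²+148²) = √61904 ≈ 248.81, ∠ = arctan(148/200) ≈ 36.50°
|T| = 20 · 150.1 / 38869 ≈ 0.077234
Gain = 20 log₁₀(0.077234) ≈ -22.24 dB
∠T = 80.41° − 107.83° = -27.42°

ω = 50: -22.3 dB, 4.4°; ω = 148: -22.2 dB, -27.4°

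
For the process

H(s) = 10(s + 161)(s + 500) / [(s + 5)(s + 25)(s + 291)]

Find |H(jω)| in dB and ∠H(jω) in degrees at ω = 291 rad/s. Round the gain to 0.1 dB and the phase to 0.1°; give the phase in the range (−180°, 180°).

At s = jω = j291:
zero (s+161): 161 + j291 → |·| = √(161²+291²) = √110602 ≈ 332.57, ∠ = arctan(291/161) ≈ 61.05°
zero (s+500): 500 + j291 → |·| = √(500²+291²) = √334681 ≈ 578.52, ∠ = arctan(291/500) ≈ 30.20°
pole (s+5): 5 + j291 → |·| = √(5²+291²) = √84706 ≈ 291.04, ∠ = arctan(291/5) ≈ 89.02°
pole (s+25): 25 + j291 → |·| = √(25²+291²) = √85306 ≈ 292.07, ∠ = arctan(291/25) ≈ 85.09°
pole (s+291): 291 + j291 → |·| = √(291²+291²) = √169362 ≈ 411.54, ∠ = arctan(291/291) ≈ 45.00°
|H| = 10 · 1.924e+05 / 3.4983e+07 ≈ 0.054998
Gain = 20 log₁₀(0.054998) ≈ -25.19 dB
∠H = 91.25° − 219.11° = -127.86°

-25.2 dB, -127.9°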